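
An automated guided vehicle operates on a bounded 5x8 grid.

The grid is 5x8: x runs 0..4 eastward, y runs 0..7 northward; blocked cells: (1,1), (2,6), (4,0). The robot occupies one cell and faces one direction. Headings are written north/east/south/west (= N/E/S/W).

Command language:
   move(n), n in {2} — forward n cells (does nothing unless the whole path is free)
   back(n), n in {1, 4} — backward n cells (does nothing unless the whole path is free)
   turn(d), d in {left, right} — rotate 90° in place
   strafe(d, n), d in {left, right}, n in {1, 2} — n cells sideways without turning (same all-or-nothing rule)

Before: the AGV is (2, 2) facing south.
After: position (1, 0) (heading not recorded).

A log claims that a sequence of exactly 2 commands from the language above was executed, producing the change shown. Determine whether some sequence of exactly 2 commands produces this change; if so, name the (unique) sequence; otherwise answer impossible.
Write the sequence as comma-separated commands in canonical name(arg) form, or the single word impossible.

key: running strafe(right, 1) before move(2) would end elsewhere — order is forced
t0: (2, 2) facing south
1. move(2) → (2, 0) facing south
2. strafe(right, 1) → (1, 0) facing south
no rival 2-sequence matches.

move(2), strafe(right, 1)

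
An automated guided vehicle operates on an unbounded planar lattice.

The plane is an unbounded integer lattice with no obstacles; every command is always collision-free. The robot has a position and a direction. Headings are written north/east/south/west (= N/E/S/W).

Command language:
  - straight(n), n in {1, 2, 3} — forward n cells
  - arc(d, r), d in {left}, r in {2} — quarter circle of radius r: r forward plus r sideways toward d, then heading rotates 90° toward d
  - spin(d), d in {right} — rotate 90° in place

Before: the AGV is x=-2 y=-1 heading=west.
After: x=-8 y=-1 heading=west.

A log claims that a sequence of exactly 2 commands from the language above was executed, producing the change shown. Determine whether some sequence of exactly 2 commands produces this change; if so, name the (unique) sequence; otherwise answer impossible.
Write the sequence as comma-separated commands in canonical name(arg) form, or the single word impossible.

straight(3), straight(3)

key: still facing W at the end — nothing in the sequence rotates
from: x=-2 y=-1 heading=west
step 1 (straight(3)): x=-5 y=-1 heading=west
step 2 (straight(3)): x=-8 y=-1 heading=west
no other 2-command option fits: unique.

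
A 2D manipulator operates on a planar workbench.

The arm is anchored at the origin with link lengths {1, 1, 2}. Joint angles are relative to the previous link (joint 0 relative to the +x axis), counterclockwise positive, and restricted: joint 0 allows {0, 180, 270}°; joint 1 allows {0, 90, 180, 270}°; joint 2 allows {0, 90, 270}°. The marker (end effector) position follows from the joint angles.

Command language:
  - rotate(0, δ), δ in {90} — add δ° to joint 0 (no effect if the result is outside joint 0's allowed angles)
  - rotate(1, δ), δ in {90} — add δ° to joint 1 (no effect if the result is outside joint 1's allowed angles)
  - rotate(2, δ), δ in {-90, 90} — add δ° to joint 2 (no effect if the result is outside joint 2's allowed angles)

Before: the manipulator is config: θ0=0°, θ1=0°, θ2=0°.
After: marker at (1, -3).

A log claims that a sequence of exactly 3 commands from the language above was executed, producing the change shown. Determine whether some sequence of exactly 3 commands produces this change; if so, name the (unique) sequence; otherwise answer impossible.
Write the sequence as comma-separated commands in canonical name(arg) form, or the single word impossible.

rotate(1, 90), rotate(1, 90), rotate(1, 90)

begin: config: θ0=0°, θ1=0°, θ2=0°
1. rotate(1, 90) → config: θ0=0°, θ1=90°, θ2=0°
2. rotate(1, 90) → config: θ0=0°, θ1=180°, θ2=0°
3. rotate(1, 90) → config: θ0=0°, θ1=270°, θ2=0°
all 64 alternatives checked — unique.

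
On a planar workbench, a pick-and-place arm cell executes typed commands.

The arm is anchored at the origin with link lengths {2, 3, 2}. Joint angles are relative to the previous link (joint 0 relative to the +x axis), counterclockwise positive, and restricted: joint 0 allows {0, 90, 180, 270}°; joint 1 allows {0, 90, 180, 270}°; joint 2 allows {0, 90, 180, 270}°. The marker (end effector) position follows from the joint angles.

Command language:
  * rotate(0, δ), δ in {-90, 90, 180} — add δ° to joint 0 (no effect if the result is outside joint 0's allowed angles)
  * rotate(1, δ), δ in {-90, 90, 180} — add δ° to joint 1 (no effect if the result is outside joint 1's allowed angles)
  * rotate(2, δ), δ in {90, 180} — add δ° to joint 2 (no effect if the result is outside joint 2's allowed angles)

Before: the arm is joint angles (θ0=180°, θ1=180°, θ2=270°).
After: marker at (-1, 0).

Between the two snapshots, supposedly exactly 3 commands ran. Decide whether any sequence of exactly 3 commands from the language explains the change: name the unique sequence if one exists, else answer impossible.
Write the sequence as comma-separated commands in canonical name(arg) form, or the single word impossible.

start: joint angles (θ0=180°, θ1=180°, θ2=270°)
1. rotate(2, 90) → joint angles (θ0=180°, θ1=180°, θ2=0°)
2. rotate(2, 90) → joint angles (θ0=180°, θ1=180°, θ2=90°)
3. rotate(2, 90) → joint angles (θ0=180°, θ1=180°, θ2=180°)
no rival 3-sequence matches.

rotate(2, 90), rotate(2, 90), rotate(2, 90)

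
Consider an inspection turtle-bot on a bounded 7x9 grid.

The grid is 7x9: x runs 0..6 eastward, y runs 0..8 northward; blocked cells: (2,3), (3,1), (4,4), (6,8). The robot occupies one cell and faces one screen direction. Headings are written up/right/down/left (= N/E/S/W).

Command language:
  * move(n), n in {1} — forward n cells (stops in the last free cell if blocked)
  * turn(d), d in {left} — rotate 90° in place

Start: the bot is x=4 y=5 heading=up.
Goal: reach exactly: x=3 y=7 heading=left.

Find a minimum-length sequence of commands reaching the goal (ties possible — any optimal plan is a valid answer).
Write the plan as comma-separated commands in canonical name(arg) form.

move(1), move(1), turn(left), move(1)

initial: x=4 y=5 heading=up
t=1 move(1) ⇒ x=4 y=6 heading=up
t=2 move(1) ⇒ x=4 y=7 heading=up
t=3 turn(left) ⇒ x=4 y=7 heading=left
t=4 move(1) ⇒ x=3 y=7 heading=left
minimal: 4 command(s), checked below 4.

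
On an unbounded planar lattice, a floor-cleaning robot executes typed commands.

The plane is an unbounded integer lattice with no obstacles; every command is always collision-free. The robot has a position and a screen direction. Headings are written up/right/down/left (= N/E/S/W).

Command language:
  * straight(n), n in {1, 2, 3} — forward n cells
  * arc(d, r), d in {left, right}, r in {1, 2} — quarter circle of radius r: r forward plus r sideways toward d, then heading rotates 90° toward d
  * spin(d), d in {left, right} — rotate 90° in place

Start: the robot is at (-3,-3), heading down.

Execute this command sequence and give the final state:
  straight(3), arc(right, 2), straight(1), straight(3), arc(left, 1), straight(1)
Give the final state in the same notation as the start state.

at (-10,-10), heading down

from: at (-3,-3), heading down
1. straight(3) → at (-3,-6), heading down
2. arc(right, 2) → at (-5,-8), heading left
3. straight(1) → at (-6,-8), heading left
4. straight(3) → at (-9,-8), heading left
5. arc(left, 1) → at (-10,-9), heading down
6. straight(1) → at (-10,-10), heading down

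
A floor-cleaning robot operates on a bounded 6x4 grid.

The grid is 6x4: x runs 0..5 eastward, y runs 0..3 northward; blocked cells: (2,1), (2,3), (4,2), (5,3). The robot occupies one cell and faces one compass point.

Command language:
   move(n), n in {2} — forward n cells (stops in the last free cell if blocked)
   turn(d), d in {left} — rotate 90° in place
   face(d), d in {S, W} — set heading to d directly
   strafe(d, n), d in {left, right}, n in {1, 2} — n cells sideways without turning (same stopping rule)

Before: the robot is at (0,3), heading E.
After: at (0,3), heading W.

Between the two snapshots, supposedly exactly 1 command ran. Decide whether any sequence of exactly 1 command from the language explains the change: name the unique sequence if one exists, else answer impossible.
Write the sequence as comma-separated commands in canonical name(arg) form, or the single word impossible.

face(W)

key: parked at (0,3) the whole time — nothing moves the robot
t0: at (0,3), heading E
t=1 face(W) ⇒ at (0,3), heading W
no rival 1-sequence matches.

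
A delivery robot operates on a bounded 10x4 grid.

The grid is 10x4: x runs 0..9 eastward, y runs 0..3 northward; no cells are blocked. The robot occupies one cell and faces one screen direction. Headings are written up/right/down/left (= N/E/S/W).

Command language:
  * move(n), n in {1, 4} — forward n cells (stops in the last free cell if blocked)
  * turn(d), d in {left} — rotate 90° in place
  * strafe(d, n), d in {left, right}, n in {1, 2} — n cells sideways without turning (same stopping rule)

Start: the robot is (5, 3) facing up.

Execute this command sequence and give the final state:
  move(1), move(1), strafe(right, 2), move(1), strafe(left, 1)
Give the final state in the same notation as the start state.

(6, 3) facing up

t0: (5, 3) facing up
t=1 move(1) ⇒ (5, 3) facing up
t=2 move(1) ⇒ (5, 3) facing up
t=3 strafe(right, 2) ⇒ (7, 3) facing up
t=4 move(1) ⇒ (7, 3) facing up
t=5 strafe(left, 1) ⇒ (6, 3) facing up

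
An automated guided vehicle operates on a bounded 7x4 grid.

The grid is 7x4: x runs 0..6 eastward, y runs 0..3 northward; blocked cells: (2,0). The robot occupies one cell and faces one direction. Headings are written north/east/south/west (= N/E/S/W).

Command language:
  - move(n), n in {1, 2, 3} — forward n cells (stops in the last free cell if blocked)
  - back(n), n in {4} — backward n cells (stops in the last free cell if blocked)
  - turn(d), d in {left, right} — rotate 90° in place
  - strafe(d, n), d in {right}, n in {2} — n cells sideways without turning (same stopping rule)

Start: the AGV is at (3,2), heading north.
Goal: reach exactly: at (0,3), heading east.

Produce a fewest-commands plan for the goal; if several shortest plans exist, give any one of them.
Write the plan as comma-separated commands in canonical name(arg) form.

move(1), turn(right), back(4)

initial: at (3,2), heading north
step 1 (move(1)): at (3,3), heading north
step 2 (turn(right)): at (3,3), heading east
step 3 (back(4)): at (0,3), heading east
shorter routes all fall short; 3 is best.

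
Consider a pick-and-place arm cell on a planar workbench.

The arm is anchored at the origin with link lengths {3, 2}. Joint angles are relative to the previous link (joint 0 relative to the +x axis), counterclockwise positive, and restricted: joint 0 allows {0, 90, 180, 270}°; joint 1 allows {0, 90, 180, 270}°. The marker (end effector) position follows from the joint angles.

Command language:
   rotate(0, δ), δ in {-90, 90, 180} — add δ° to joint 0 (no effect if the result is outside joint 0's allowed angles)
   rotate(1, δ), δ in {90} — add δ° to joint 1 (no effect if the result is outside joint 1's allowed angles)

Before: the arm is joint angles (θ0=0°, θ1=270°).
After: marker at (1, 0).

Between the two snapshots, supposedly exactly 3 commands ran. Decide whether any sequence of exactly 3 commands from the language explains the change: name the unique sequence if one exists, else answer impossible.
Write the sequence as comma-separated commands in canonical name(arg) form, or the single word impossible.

begin: joint angles (θ0=0°, θ1=270°)
step 1 (rotate(1, 90)): joint angles (θ0=0°, θ1=0°)
step 2 (rotate(1, 90)): joint angles (θ0=0°, θ1=90°)
step 3 (rotate(1, 90)): joint angles (θ0=0°, θ1=180°)
uniquely the one of 64 3-step routes that fits.

rotate(1, 90), rotate(1, 90), rotate(1, 90)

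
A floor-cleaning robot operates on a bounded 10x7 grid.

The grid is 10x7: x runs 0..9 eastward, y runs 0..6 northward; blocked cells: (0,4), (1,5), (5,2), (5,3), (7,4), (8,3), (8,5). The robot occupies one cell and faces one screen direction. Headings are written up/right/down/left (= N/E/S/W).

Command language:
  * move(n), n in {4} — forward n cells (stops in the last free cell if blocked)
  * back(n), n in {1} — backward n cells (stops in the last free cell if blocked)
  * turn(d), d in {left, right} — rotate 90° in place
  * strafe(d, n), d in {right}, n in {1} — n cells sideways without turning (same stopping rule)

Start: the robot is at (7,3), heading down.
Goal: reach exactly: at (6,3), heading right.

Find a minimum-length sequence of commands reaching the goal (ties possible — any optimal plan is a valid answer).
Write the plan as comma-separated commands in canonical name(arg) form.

initial: at (7,3), heading down
[1] after strafe(right, 1): at (6,3), heading down
[2] after turn(left): at (6,3), heading right
minimal: 2 command(s), checked below 2.

strafe(right, 1), turn(left)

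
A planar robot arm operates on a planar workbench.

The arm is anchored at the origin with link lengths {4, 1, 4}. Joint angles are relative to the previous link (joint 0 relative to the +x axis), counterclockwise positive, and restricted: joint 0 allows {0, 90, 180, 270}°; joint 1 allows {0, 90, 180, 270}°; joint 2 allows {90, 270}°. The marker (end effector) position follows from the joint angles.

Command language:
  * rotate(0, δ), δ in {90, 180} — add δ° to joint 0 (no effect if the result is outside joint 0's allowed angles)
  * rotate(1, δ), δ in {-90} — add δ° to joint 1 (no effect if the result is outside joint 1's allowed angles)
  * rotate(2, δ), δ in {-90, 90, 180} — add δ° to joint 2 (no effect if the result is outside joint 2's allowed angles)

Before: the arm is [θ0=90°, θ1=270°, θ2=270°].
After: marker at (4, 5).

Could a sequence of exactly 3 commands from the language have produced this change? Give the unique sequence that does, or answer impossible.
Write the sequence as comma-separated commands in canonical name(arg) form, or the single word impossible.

start: [θ0=90°, θ1=270°, θ2=270°]
t=1 rotate(1, -90) ⇒ [θ0=90°, θ1=180°, θ2=270°]
t=2 rotate(1, -90) ⇒ [θ0=90°, θ1=90°, θ2=270°]
t=3 rotate(1, -90) ⇒ [θ0=90°, θ1=0°, θ2=270°]
no rival 3-sequence matches.

rotate(1, -90), rotate(1, -90), rotate(1, -90)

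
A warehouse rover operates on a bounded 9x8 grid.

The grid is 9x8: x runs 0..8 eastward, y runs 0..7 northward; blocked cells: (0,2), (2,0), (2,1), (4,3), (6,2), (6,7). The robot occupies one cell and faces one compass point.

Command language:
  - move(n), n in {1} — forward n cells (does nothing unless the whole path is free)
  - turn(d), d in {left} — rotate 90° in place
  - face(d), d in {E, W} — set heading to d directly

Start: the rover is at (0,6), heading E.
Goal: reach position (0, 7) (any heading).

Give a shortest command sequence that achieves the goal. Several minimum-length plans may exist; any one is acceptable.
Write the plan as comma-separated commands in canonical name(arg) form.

begin: at (0,6), heading E
t=1 turn(left) ⇒ at (0,6), heading N
t=2 move(1) ⇒ at (0,7), heading N
no 1-step plan works, so 2 is optimal.

turn(left), move(1)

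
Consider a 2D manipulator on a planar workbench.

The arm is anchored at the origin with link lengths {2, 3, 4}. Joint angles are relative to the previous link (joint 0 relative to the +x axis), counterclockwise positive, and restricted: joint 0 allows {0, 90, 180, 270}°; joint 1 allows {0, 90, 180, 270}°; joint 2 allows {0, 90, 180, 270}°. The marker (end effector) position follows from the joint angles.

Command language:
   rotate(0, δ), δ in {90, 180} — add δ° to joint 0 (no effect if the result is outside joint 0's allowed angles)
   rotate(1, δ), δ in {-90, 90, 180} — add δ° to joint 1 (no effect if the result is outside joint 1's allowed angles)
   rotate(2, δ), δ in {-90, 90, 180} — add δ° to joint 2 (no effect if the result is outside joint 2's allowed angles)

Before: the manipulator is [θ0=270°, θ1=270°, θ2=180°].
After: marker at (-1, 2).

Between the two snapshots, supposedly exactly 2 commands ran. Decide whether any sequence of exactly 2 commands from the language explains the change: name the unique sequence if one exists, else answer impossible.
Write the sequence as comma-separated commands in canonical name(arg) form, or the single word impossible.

rotate(0, 90), rotate(0, 90)

from: [θ0=270°, θ1=270°, θ2=180°]
1. rotate(0, 90) → [θ0=0°, θ1=270°, θ2=180°]
2. rotate(0, 90) → [θ0=90°, θ1=270°, θ2=180°]
all 64 alternatives checked — unique.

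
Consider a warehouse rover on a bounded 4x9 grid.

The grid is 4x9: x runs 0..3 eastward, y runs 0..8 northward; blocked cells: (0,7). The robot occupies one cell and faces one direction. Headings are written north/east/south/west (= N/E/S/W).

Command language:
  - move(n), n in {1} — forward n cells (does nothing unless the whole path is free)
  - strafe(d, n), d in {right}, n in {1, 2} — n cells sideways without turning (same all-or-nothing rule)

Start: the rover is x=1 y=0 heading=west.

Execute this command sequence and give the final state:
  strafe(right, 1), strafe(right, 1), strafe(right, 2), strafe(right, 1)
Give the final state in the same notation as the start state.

x=1 y=5 heading=west

from: x=1 y=0 heading=west
t=1 strafe(right, 1) ⇒ x=1 y=1 heading=west
t=2 strafe(right, 1) ⇒ x=1 y=2 heading=west
t=3 strafe(right, 2) ⇒ x=1 y=4 heading=west
t=4 strafe(right, 1) ⇒ x=1 y=5 heading=west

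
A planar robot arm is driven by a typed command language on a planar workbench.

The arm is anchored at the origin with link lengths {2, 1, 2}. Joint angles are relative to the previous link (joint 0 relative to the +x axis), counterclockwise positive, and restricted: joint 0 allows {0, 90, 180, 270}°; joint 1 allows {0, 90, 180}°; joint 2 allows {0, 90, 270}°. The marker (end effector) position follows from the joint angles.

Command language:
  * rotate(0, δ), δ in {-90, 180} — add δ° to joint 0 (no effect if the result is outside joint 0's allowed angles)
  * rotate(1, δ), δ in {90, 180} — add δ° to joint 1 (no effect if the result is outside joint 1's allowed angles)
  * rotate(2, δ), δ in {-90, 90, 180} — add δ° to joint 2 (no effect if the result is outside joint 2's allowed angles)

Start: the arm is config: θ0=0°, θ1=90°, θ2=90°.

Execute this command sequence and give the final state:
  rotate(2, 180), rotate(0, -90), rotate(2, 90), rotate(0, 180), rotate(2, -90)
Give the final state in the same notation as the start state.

config: θ0=90°, θ1=90°, θ2=270°

start: config: θ0=0°, θ1=90°, θ2=90°
[1] after rotate(2, 180): config: θ0=0°, θ1=90°, θ2=270°
[2] after rotate(0, -90): config: θ0=270°, θ1=90°, θ2=270°
[3] after rotate(2, 90): config: θ0=270°, θ1=90°, θ2=0°
[4] after rotate(0, 180): config: θ0=90°, θ1=90°, θ2=0°
[5] after rotate(2, -90): config: θ0=90°, θ1=90°, θ2=270°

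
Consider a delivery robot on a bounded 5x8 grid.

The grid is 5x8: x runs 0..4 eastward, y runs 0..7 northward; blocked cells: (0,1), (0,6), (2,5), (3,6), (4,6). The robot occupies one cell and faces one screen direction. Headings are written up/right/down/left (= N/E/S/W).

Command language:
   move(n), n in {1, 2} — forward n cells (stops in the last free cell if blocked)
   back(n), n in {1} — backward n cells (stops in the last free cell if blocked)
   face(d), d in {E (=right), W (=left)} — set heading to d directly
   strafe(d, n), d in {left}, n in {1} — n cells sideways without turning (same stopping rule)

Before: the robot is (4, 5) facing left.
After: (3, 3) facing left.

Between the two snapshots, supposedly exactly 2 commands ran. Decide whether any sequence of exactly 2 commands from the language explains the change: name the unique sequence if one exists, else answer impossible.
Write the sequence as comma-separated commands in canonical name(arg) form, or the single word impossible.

every 2-command combo misses the target.

impossible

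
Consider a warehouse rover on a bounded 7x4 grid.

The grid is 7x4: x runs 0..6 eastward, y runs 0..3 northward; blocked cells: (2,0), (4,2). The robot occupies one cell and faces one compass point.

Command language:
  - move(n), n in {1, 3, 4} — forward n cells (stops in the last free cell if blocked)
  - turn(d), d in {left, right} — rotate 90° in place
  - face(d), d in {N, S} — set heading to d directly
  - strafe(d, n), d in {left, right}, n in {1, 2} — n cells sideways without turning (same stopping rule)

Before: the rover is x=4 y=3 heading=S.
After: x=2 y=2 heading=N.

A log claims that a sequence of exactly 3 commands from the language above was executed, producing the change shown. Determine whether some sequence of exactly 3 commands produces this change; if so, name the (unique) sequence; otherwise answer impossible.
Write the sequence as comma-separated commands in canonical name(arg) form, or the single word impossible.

key: running face(N) before strafe(right, 2) would end elsewhere — order is forced
from: x=4 y=3 heading=S
1. strafe(right, 2) → x=2 y=3 heading=S
2. move(1) → x=2 y=2 heading=S
3. face(N) → x=2 y=2 heading=N
all 1331 alternatives checked — unique.

strafe(right, 2), move(1), face(N)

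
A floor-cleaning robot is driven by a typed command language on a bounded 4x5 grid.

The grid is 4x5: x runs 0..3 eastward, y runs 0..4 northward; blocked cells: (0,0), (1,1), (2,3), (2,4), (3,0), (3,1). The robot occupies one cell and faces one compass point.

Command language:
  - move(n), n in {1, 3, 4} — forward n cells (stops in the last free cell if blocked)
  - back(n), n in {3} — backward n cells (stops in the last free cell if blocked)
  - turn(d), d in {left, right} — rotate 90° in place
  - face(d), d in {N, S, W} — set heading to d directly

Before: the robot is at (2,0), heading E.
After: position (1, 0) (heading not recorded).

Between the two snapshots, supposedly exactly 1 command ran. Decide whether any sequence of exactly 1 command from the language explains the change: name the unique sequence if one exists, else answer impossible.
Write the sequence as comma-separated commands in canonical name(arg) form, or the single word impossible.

back(3)

key: back(3) is stopped early by the blocked cell at (0,0)
t0: at (2,0), heading E
1. back(3) → at (1,0), heading E
no rival 1-sequence matches.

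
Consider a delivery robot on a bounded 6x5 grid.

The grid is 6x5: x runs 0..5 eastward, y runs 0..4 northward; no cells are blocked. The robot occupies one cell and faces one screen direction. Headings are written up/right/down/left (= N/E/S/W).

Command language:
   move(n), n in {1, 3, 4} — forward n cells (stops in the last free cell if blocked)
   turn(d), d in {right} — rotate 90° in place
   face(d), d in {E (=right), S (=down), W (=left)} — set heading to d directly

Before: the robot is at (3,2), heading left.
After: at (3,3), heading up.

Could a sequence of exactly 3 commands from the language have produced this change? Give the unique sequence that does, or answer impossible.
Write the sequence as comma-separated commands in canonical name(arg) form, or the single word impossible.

face(W), turn(right), move(1)

key: position moved to (3,3) AND the heading swung to N — translation plus rotation needed
begin: at (3,2), heading left
1. face(W) → at (3,2), heading left
2. turn(right) → at (3,2), heading up
3. move(1) → at (3,3), heading up
uniquely the one of 343 3-step routes that fits.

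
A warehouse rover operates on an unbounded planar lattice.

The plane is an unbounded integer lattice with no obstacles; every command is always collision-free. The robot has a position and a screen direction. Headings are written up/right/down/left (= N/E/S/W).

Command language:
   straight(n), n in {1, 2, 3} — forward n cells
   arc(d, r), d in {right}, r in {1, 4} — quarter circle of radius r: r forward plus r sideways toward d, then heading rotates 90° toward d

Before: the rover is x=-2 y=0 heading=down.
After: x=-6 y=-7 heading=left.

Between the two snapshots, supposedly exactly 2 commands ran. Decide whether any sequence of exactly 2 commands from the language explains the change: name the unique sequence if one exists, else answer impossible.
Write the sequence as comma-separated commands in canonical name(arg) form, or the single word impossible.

straight(3), arc(right, 4)

key: cell and facing (now W) both changed — the 2 commands mix motion and turning
t0: x=-2 y=0 heading=down
[1] after straight(3): x=-2 y=-3 heading=down
[2] after arc(right, 4): x=-6 y=-7 heading=left
no other 2-command option fits: unique.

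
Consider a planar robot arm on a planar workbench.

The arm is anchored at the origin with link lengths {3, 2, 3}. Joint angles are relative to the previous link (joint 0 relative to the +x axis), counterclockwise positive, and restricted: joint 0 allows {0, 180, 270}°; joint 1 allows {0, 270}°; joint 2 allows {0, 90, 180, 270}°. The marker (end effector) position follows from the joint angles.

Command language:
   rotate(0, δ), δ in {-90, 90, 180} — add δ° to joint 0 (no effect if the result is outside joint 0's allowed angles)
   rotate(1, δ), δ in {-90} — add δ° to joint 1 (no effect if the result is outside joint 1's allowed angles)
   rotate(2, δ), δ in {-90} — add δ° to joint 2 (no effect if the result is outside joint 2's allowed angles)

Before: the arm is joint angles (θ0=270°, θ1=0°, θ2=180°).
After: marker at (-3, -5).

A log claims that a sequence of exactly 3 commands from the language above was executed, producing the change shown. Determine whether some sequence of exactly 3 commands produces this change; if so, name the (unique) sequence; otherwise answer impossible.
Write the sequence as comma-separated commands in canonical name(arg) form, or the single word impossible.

begin: joint angles (θ0=270°, θ1=0°, θ2=180°)
[1] after rotate(2, -90): joint angles (θ0=270°, θ1=0°, θ2=90°)
[2] after rotate(2, -90): joint angles (θ0=270°, θ1=0°, θ2=0°)
[3] after rotate(2, -90): joint angles (θ0=270°, θ1=0°, θ2=270°)
no other 3-command option fits: unique.

rotate(2, -90), rotate(2, -90), rotate(2, -90)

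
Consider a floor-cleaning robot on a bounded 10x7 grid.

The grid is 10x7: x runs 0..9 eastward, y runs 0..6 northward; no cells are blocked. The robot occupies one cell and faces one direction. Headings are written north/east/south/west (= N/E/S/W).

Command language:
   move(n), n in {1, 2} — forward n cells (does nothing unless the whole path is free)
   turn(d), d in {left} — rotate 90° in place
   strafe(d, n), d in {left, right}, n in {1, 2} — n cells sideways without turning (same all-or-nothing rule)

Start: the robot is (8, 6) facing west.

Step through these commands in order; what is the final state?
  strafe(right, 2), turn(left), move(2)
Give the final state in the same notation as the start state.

(8, 4) facing south

begin: (8, 6) facing west
t=1 strafe(right, 2) ⇒ (8, 6) facing west
t=2 turn(left) ⇒ (8, 6) facing south
t=3 move(2) ⇒ (8, 4) facing south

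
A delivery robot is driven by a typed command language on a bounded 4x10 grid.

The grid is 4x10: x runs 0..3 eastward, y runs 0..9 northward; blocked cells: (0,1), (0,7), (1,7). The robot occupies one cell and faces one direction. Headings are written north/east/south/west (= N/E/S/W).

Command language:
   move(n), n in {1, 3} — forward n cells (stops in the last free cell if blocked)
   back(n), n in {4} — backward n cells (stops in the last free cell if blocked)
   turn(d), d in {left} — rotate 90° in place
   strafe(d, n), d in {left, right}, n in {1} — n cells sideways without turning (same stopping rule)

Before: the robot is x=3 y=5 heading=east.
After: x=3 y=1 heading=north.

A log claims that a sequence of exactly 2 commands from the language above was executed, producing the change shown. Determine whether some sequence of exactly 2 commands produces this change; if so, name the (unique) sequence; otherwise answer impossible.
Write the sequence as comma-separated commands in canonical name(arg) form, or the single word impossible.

turn(left), back(4)

key: cell and facing (now N) both changed — the 2 commands mix motion and turning
start: x=3 y=5 heading=east
1. turn(left) → x=3 y=5 heading=north
2. back(4) → x=3 y=1 heading=north
no other 2-command option fits: unique.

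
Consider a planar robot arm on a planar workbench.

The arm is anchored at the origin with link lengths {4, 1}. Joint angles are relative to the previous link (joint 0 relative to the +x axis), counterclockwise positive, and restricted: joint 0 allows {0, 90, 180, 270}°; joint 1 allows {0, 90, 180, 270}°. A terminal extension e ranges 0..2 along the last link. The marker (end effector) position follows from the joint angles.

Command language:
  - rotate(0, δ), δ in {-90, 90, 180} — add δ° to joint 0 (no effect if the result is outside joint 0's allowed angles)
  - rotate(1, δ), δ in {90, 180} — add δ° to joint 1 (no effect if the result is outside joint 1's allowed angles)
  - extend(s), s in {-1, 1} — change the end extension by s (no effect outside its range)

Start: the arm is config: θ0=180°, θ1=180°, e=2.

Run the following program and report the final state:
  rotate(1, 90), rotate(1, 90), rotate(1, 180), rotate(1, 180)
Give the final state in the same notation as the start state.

config: θ0=180°, θ1=0°, e=2

start: config: θ0=180°, θ1=180°, e=2
1. rotate(1, 90) → config: θ0=180°, θ1=270°, e=2
2. rotate(1, 90) → config: θ0=180°, θ1=0°, e=2
3. rotate(1, 180) → config: θ0=180°, θ1=180°, e=2
4. rotate(1, 180) → config: θ0=180°, θ1=0°, e=2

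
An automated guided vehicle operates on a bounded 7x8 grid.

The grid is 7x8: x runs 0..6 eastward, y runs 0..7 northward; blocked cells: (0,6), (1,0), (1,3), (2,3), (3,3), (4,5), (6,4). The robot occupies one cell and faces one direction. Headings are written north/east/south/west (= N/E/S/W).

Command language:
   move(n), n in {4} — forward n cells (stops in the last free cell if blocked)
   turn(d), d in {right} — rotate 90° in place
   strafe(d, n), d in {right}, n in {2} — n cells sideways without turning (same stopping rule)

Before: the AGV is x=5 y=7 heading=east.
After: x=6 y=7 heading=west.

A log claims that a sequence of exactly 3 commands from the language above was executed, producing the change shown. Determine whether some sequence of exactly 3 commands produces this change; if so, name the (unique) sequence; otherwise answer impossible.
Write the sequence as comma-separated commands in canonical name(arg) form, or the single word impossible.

key: order matters: swapping move(4) and turn(right) lands elsewhere
t0: x=5 y=7 heading=east
1. move(4) → x=6 y=7 heading=east
2. turn(right) → x=6 y=7 heading=south
3. turn(right) → x=6 y=7 heading=west
all 27 alternatives checked — unique.

move(4), turn(right), turn(right)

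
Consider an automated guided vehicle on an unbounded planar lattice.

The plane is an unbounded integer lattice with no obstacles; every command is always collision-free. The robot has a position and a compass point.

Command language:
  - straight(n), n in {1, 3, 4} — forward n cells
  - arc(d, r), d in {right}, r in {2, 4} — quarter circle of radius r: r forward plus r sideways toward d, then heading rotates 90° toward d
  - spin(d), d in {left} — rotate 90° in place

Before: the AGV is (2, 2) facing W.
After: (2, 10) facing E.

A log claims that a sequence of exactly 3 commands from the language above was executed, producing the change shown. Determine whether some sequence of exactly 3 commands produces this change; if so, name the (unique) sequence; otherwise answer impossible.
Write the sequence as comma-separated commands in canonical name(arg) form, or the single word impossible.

arc(right, 2), straight(4), arc(right, 2)

key: cell and facing (now E) both changed — the 3 commands mix motion and turning
from: (2, 2) facing W
1. arc(right, 2) → (0, 4) facing N
2. straight(4) → (0, 8) facing N
3. arc(right, 2) → (2, 10) facing E
all 216 alternatives checked — unique.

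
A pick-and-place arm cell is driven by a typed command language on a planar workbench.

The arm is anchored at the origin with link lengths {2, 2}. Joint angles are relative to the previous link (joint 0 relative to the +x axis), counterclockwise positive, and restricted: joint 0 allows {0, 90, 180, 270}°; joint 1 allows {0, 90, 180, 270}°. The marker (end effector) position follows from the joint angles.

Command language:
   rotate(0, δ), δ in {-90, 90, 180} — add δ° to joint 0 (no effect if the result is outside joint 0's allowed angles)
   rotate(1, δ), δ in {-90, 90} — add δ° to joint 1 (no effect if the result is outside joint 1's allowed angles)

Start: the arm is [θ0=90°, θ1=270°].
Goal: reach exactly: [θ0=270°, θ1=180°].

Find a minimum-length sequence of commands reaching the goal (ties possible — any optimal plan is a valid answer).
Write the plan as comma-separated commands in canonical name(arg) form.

rotate(1, -90), rotate(0, 180)

t0: [θ0=90°, θ1=270°]
t=1 rotate(1, -90) ⇒ [θ0=90°, θ1=180°]
t=2 rotate(0, 180) ⇒ [θ0=270°, θ1=180°]
no 1-step plan works, so 2 is optimal.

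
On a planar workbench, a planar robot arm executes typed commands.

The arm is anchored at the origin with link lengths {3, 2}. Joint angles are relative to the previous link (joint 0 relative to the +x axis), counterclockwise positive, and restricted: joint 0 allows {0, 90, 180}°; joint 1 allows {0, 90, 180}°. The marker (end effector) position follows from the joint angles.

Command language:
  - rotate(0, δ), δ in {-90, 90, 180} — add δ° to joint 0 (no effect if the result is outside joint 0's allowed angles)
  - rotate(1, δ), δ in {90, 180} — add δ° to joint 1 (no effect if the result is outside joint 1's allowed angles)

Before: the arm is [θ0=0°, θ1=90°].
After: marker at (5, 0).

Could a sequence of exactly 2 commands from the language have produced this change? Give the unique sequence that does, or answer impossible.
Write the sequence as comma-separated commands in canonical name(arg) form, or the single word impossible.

key: running rotate(1, 180) before rotate(1, 90) would end elsewhere — order is forced
t0: [θ0=0°, θ1=90°]
1. rotate(1, 90) → [θ0=0°, θ1=180°]
2. rotate(1, 180) → [θ0=0°, θ1=0°]
uniquely the one of 25 2-step routes that fits.

rotate(1, 90), rotate(1, 180)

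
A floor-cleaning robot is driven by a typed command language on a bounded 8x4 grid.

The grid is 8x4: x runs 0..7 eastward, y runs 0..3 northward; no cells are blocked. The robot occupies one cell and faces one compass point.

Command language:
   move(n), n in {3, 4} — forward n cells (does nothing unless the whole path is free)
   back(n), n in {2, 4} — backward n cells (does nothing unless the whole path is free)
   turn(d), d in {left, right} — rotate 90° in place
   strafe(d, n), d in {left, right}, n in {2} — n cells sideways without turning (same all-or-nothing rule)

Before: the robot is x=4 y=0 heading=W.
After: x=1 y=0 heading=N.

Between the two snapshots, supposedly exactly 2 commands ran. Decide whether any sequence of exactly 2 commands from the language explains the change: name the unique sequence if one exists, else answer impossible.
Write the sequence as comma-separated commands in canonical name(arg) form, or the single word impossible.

move(3), turn(right)

key: running turn(right) before move(3) would end elsewhere — order is forced
start: x=4 y=0 heading=W
[1] after move(3): x=1 y=0 heading=W
[2] after turn(right): x=1 y=0 heading=N
all 64 alternatives checked — unique.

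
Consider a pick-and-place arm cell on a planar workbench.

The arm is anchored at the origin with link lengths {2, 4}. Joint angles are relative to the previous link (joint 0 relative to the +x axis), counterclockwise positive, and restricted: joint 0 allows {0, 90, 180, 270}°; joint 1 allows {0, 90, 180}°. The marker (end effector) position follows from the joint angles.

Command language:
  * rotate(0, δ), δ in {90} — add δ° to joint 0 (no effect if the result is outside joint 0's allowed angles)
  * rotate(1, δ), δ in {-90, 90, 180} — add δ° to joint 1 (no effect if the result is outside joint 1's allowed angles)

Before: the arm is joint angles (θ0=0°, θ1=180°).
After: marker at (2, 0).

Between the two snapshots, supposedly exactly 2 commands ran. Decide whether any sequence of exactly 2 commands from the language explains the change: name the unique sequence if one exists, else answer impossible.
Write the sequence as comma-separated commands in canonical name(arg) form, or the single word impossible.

rotate(0, 90), rotate(0, 90)

t0: joint angles (θ0=0°, θ1=180°)
1. rotate(0, 90) → joint angles (θ0=90°, θ1=180°)
2. rotate(0, 90) → joint angles (θ0=180°, θ1=180°)
no other 2-command option fits: unique.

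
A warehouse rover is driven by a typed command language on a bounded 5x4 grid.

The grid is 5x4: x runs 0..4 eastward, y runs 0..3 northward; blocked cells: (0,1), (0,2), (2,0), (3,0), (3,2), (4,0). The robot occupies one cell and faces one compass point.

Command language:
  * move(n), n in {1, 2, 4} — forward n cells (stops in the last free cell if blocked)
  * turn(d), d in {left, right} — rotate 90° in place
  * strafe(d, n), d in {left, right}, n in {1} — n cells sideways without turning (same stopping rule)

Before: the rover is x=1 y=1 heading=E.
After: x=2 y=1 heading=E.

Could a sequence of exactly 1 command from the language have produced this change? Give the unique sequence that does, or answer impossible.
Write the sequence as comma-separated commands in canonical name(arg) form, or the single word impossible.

move(1)

key: still facing E — the one step turns nothing
start: x=1 y=1 heading=E
1. move(1) → x=2 y=1 heading=E
no rival 1-sequence matches.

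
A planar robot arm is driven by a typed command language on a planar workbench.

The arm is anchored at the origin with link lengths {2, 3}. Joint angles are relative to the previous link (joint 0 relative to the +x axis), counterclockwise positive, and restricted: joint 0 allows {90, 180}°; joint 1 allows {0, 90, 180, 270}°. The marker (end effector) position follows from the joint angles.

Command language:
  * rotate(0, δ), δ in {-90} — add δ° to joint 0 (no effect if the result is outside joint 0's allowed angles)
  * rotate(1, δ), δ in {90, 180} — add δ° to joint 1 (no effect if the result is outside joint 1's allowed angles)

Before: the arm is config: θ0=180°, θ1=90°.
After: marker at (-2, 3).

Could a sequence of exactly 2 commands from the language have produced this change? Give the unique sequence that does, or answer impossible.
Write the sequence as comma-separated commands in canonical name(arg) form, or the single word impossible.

from: config: θ0=180°, θ1=90°
[1] after rotate(1, 90): config: θ0=180°, θ1=180°
[2] after rotate(1, 90): config: θ0=180°, θ1=270°
all 9 alternatives checked — unique.

rotate(1, 90), rotate(1, 90)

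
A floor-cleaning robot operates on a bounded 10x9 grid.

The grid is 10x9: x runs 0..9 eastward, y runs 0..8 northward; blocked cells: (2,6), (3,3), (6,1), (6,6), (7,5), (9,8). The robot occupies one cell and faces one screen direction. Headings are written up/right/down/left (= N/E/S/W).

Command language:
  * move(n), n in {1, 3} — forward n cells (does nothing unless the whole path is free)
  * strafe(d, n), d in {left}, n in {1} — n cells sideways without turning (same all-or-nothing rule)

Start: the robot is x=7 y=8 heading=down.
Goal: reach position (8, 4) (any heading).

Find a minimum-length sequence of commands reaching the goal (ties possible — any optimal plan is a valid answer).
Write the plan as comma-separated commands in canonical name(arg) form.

move(1), strafe(left, 1), move(3)

from: x=7 y=8 heading=down
[1] after move(1): x=7 y=7 heading=down
[2] after strafe(left, 1): x=8 y=7 heading=down
[3] after move(3): x=8 y=4 heading=down
nothing shorter than 3 reaches the goal.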